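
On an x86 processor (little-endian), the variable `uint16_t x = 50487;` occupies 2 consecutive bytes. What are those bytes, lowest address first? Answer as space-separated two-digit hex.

50487 in hexadecimal, padded to 16 bits, is 0xC537.
Split into bytes (most-significant first): C5 37.
Little-endian: lowest address holds the least-significant byte.
So at ascending addresses the bytes are 37 C5.

37 C5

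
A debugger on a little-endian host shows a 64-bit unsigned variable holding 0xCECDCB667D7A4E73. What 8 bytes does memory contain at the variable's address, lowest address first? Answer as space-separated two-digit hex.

73 4E 7A 7D 66 CB CD CE

Split into bytes (most-significant first): CE CD CB 66 7D 7A 4E 73.
In little-endian order the low byte comes first in memory.
So at ascending addresses the bytes are 73 4E 7A 7D 66 CB CD CE.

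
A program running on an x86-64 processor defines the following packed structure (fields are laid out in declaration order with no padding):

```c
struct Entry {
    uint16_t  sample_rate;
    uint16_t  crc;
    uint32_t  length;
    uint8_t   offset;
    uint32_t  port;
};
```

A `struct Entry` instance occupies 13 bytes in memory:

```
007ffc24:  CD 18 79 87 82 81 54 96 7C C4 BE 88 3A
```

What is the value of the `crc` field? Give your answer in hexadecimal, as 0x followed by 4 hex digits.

`crc` follows `sample_rate` (2 bytes), so it starts at byte offset 2 and occupies 2 bytes.
Bytes at offsets 2..3: 79 87.
Little-endian: lowest address holds the least-significant byte.
Reassemble most-significant byte first: 87 79 → 0x8779.

0x8779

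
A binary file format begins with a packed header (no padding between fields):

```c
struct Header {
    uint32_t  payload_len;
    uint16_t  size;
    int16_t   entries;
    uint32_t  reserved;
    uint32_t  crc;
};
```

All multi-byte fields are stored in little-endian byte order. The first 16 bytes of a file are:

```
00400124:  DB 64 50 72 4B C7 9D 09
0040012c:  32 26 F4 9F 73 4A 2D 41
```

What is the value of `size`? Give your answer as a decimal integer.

51019

`size` follows `payload_len` (4 bytes), so it starts at byte offset 4 and occupies 2 bytes.
Bytes at offsets 4..5: 4B C7.
Little-endian: lowest address holds the least-significant byte.
Reassemble most-significant byte first: C7 4B → 0xC74B.
0xC74B = 51019.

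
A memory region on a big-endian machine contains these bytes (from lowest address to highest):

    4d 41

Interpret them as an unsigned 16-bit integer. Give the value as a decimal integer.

19777

In big-endian order the high byte comes first in memory.
The bytes are already most-significant first: 0x4D41.
0x4D41 = 19777.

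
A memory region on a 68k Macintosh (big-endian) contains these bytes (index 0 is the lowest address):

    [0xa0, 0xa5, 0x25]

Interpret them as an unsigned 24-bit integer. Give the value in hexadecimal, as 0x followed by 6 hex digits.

0xA0A525

Big-endian stores the most-significant byte at the lowest address.
The bytes are already most-significant first: 0xA0A525.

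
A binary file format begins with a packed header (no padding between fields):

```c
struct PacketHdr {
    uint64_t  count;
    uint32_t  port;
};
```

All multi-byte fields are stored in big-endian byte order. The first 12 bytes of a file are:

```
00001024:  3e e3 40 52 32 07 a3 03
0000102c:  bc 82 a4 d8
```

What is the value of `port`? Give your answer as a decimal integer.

`port` follows `count` (8 bytes), so it starts at byte offset 8 and occupies 4 bytes.
Bytes at offsets 8..11: BC 82 A4 D8.
Big-endian stores the most-significant byte at the lowest address.
The bytes are already most-significant first: 0xBC82A4D8.
0xBC82A4D8 = 3162678488.

3162678488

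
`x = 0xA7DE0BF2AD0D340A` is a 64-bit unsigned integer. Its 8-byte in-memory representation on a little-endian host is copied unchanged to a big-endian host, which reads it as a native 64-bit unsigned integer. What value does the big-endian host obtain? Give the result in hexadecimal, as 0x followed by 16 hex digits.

Stored little-endian, the bytes at ascending addresses are 0A 34 0D AD F2 0B DE A7.
Read back as big-endian, the last byte is least significant, giving 0x0A340DADF20BDEA7.

0x0A340DADF20BDEA7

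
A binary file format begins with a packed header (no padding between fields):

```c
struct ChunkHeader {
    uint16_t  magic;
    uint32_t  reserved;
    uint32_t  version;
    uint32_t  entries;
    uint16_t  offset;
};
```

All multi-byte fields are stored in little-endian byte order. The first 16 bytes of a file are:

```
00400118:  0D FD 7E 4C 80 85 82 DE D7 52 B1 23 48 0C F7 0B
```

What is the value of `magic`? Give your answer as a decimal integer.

`magic` is the first field, at byte offset 0, occupying 2 bytes.
Bytes at offsets 0..1: 0D FD.
Little-endian: lowest address holds the least-significant byte.
Reassemble most-significant byte first: FD 0D → 0xFD0D.
0xFD0D = 64781.

64781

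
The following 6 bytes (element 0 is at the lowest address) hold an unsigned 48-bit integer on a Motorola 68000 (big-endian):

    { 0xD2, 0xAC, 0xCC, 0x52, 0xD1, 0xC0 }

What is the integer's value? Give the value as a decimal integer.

231639604187584

Big-endian stores the most-significant byte at the lowest address.
The bytes are already most-significant first: 0xD2ACCC52D1C0.
0xD2ACCC52D1C0 = 231639604187584.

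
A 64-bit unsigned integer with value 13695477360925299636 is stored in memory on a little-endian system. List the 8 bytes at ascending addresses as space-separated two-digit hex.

13695477360925299636 in hexadecimal, padded to 64 bits, is 0xBE101C19175B53B4.
Split into bytes (most-significant first): BE 10 1C 19 17 5B 53 B4.
In little-endian order the low byte comes first in memory.
So at ascending addresses the bytes are B4 53 5B 17 19 1C 10 BE.

B4 53 5B 17 19 1C 10 BE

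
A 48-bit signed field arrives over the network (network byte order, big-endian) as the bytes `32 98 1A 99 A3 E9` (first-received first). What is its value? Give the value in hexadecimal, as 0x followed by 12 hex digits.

In big-endian order the high byte comes first in memory.
The bytes are already most-significant first: 0x32981A99A3E9.

0x32981A99A3E9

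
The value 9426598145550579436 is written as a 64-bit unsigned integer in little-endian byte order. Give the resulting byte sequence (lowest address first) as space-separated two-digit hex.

9426598145550579436 in hexadecimal, padded to 64 bits, is 0x82D20111B1E5F6EC.
Split into bytes (most-significant first): 82 D2 01 11 B1 E5 F6 EC.
In little-endian order the low byte comes first in memory.
So at ascending addresses the bytes are EC F6 E5 B1 11 01 D2 82.

EC F6 E5 B1 11 01 D2 82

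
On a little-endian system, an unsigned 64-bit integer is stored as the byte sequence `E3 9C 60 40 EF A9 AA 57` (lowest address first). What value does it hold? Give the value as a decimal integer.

6317048272382893283

Little-endian: lowest address holds the least-significant byte.
Reassemble most-significant byte first: 57 AA A9 EF 40 60 9C E3 → 0x57AAA9EF40609CE3.
0x57AAA9EF40609CE3 = 6317048272382893283.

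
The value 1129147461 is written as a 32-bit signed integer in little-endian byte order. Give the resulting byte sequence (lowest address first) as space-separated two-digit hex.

1129147461 in hexadecimal, padded to 32 bits, is 0x434D6C45.
Split into bytes (most-significant first): 43 4D 6C 45.
Little-endian stores the least-significant byte at the lowest address.
So at ascending addresses the bytes are 45 6C 4D 43.

45 6C 4D 43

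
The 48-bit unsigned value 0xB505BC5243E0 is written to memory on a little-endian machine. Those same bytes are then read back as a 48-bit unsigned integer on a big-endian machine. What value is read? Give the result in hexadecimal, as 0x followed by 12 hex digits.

0xE04352BC05B5

Stored little-endian, the bytes at ascending addresses are E0 43 52 BC 05 B5.
Read back as big-endian, the last byte is least significant, giving 0xE04352BC05B5.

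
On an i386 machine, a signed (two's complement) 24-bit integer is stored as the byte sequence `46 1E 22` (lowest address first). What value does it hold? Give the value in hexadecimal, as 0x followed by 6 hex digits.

In little-endian order the low byte comes first in memory.
Reassemble most-significant byte first: 22 1E 46 → 0x221E46.

0x221E46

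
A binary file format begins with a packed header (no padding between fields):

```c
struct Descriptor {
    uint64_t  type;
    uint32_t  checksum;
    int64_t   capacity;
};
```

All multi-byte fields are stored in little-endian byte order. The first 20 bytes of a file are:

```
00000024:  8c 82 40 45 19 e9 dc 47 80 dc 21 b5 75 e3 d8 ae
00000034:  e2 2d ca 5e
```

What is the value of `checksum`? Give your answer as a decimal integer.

3038895232

`checksum` follows `type` (8 bytes), so it starts at byte offset 8 and occupies 4 bytes.
Bytes at offsets 8..11: 80 DC 21 B5.
In little-endian order the low byte comes first in memory.
Reassemble most-significant byte first: B5 21 DC 80 → 0xB521DC80.
0xB521DC80 = 3038895232.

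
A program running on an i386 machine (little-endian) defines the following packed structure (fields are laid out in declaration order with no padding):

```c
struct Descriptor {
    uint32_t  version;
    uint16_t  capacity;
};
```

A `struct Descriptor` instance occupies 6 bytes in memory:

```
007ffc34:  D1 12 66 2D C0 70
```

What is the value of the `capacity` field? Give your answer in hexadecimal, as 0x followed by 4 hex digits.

`capacity` follows `version` (4 bytes), so it starts at byte offset 4 and occupies 2 bytes.
Bytes at offsets 4..5: C0 70.
Little-endian: lowest address holds the least-significant byte.
Reassemble most-significant byte first: 70 C0 → 0x70C0.

0x70C0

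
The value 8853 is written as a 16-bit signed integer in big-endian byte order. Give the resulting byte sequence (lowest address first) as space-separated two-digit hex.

8853 in hexadecimal, padded to 16 bits, is 0x2295.
Split into bytes (most-significant first): 22 95.
In big-endian order the high byte comes first in memory.
So the memory order matches the most-significant-first order: 22 95.

22 95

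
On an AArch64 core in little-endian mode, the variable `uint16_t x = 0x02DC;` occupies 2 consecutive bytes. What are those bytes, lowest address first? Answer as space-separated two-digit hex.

DC 02

Split into bytes (most-significant first): 02 DC.
In little-endian order the low byte comes first in memory.
So at ascending addresses the bytes are DC 02.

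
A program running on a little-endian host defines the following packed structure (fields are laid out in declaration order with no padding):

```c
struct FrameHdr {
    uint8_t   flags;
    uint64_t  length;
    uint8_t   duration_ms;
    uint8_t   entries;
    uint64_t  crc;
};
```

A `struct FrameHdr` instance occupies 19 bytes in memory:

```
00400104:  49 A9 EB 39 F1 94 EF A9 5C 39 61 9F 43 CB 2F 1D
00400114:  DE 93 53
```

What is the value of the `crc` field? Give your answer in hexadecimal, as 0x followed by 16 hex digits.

`crc` follows `flags` (1 B), `length` (8 B), `duration_ms` (1 B), `entries` (1 B), so it starts at offset 1 + 8 + 1 + 1 = 11 and occupies 8 bytes.
Bytes at offsets 11..18: 9F 43 CB 2F 1D DE 93 53.
Little-endian stores the least-significant byte at the lowest address.
Reassemble most-significant byte first: 53 93 DE 1D 2F CB 43 9F → 0x5393DE1D2FCB439F.

0x5393DE1D2FCB439F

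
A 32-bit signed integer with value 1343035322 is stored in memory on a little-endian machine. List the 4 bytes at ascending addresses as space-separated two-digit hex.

1343035322 in hexadecimal, padded to 32 bits, is 0x500D17BA.
Split into bytes (most-significant first): 50 0D 17 BA.
Little-endian: lowest address holds the least-significant byte.
So at ascending addresses the bytes are BA 17 0D 50.

BA 17 0D 50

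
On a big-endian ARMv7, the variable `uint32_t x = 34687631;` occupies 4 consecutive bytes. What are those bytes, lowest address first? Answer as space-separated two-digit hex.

02 11 4A 8F

34687631 in hexadecimal, padded to 32 bits, is 0x02114A8F.
Split into bytes (most-significant first): 02 11 4A 8F.
Big-endian stores the most-significant byte at the lowest address.
So the memory order matches the most-significant-first order: 02 11 4A 8F.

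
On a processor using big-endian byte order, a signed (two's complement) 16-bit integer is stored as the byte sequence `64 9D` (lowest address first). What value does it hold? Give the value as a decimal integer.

25757

Big-endian: lowest address holds the most-significant byte.
The bytes are already most-significant first: 0x649D.
0x649D = 25757.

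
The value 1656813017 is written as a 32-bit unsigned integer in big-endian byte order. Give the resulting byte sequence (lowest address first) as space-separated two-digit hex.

62 C0 F5 D9

1656813017 in hexadecimal, padded to 32 bits, is 0x62C0F5D9.
Split into bytes (most-significant first): 62 C0 F5 D9.
Big-endian stores the most-significant byte at the lowest address.
So the memory order matches the most-significant-first order: 62 C0 F5 D9.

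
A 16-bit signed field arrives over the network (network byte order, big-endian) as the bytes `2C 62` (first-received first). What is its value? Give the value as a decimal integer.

In big-endian order the high byte comes first in memory.
The bytes are already most-significant first: 0x2C62.
0x2C62 = 11362.

11362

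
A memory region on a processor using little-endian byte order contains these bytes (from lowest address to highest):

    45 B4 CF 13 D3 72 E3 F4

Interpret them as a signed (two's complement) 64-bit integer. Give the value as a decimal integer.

-800670057845771195

In little-endian order the low byte comes first in memory.
Reassemble most-significant byte first: F4 E3 72 D3 13 CF B4 45 → 0xF4E372D313CFB445.
Top bit is set, so as a signed 64-bit value this is 0xF4E372D313CFB445 − 2^64 = -800670057845771195.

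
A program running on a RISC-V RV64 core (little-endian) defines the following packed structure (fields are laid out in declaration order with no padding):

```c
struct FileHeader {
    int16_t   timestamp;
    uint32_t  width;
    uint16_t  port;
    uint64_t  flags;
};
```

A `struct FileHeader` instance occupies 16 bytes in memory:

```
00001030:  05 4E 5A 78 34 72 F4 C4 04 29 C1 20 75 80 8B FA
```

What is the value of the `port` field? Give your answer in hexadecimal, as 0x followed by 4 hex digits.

0xC4F4

`port` follows `timestamp` (2 B), `width` (4 B), so it starts at offset 2 + 4 = 6 and occupies 2 bytes.
Bytes at offsets 6..7: F4 C4.
Little-endian stores the least-significant byte at the lowest address.
Reassemble most-significant byte first: C4 F4 → 0xC4F4.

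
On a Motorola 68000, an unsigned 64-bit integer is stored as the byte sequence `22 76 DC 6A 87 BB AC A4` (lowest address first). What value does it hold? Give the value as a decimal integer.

2483414594643274916

Big-endian stores the most-significant byte at the lowest address.
The bytes are already most-significant first: 0x2276DC6A87BBACA4.
0x2276DC6A87BBACA4 = 2483414594643274916.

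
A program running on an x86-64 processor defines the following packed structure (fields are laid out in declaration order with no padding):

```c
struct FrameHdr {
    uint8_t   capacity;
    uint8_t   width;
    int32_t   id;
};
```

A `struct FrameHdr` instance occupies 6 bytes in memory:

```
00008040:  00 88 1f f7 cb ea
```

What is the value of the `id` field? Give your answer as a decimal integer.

`id` follows `capacity` (1 B), `width` (1 B), so it starts at offset 1 + 1 = 2 and occupies 4 bytes.
Bytes at offsets 2..5: 1F F7 CB EA.
Little-endian stores the least-significant byte at the lowest address.
Reassemble most-significant byte first: EA CB F7 1F → 0xEACBF71F.
Top bit is set, so as a signed 32-bit value this is 0xEACBF71F − 2^32 = -355731681.

-355731681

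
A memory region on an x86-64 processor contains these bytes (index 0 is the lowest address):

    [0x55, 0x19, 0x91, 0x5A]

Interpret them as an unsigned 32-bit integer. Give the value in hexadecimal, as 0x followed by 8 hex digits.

Little-endian: lowest address holds the least-significant byte.
Reassemble most-significant byte first: 5A 91 19 55 → 0x5A911955.

0x5A911955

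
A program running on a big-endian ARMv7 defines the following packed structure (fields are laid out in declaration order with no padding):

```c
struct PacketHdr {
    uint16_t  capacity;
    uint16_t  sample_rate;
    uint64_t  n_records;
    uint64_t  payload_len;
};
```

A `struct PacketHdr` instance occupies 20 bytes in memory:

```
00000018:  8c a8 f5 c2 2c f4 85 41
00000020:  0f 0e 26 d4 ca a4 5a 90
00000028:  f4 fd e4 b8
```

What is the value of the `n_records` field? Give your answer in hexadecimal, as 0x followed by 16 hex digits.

`n_records` follows `capacity` (2 B), `sample_rate` (2 B), so it starts at offset 2 + 2 = 4 and occupies 8 bytes.
Bytes at offsets 4..11: 2C F4 85 41 0F 0E 26 D4.
Big-endian: lowest address holds the most-significant byte.
The bytes are already most-significant first: 0x2CF485410F0E26D4.

0x2CF485410F0E26D4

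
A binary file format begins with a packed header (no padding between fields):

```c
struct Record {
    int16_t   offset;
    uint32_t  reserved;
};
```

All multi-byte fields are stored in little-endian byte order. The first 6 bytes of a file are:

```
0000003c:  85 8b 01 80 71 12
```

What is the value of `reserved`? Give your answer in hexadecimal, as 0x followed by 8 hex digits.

0x12718001

`reserved` follows `offset` (2 bytes), so it starts at byte offset 2 and occupies 4 bytes.
Bytes at offsets 2..5: 01 80 71 12.
Little-endian stores the least-significant byte at the lowest address.
Reassemble most-significant byte first: 12 71 80 01 → 0x12718001.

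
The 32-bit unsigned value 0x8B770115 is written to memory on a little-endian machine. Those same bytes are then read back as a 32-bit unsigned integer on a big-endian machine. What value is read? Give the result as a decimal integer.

Stored little-endian, the bytes at ascending addresses are 15 01 77 8B.
Read back as big-endian, the last byte is least significant, giving 0x1501778B.
0x1501778B = 352417675.

352417675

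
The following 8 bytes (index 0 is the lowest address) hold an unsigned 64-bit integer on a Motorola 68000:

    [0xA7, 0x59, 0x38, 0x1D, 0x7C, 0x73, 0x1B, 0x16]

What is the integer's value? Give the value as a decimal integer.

In big-endian order the high byte comes first in memory.
The bytes are already most-significant first: 0xA759381D7C731B16.
0xA759381D7C731B16 = 12058731176554339094.

12058731176554339094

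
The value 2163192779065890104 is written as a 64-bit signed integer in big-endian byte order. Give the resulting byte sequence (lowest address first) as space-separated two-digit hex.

2163192779065890104 in hexadecimal, padded to 64 bits, is 0x1E05345F18E99538.
Split into bytes (most-significant first): 1E 05 34 5F 18 E9 95 38.
Big-endian stores the most-significant byte at the lowest address.
So the memory order matches the most-significant-first order: 1E 05 34 5F 18 E9 95 38.

1E 05 34 5F 18 E9 95 38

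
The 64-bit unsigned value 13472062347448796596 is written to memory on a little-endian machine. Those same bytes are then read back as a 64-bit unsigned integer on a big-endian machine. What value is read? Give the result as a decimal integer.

13025986492716152506

13472062347448796596 in 64-bit hexadecimal is 0xBAF66153B399C5B4.
Stored little-endian, the bytes at ascending addresses are B4 C5 99 B3 53 61 F6 BA.
Read back as big-endian, the last byte is least significant, giving 0xB4C599B35361F6BA.
0xB4C599B35361F6BA = 13025986492716152506.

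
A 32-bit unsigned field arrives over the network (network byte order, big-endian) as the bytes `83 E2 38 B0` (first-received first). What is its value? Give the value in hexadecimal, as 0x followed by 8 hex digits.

Big-endian: lowest address holds the most-significant byte.
The bytes are already most-significant first: 0x83E238B0.

0x83E238B0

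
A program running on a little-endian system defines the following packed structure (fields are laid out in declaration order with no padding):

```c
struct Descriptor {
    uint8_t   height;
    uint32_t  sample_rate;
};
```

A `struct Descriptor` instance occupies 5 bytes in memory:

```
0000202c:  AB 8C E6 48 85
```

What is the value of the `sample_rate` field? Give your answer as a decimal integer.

`sample_rate` follows `height` (1 byte), so it starts at byte offset 1 and occupies 4 bytes.
Bytes at offsets 1..4: 8C E6 48 85.
Little-endian: lowest address holds the least-significant byte.
Reassemble most-significant byte first: 85 48 E6 8C → 0x8548E68C.
0x8548E68C = 2236147340.

2236147340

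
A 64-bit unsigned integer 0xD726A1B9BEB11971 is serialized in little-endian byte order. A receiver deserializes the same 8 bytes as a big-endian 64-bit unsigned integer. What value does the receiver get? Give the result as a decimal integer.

8149740433419871959

Stored little-endian, the bytes at ascending addresses are 71 19 B1 BE B9 A1 26 D7.
Read back as big-endian, the last byte is least significant, giving 0x7119B1BEB9A126D7.
0x7119B1BEB9A126D7 = 8149740433419871959.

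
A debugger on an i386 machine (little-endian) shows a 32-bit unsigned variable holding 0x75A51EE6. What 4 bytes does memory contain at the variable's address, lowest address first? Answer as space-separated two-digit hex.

Split into bytes (most-significant first): 75 A5 1E E6.
Little-endian stores the least-significant byte at the lowest address.
So at ascending addresses the bytes are E6 1E A5 75.

E6 1E A5 75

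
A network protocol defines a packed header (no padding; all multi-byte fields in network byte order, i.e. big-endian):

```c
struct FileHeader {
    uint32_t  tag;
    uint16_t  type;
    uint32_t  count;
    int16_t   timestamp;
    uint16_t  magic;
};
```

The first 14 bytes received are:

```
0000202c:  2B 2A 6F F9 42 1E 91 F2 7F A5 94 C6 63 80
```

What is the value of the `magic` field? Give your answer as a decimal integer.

25472

`magic` follows `tag` (4 B), `type` (2 B), `count` (4 B), `timestamp` (2 B), so it starts at offset 4 + 2 + 4 + 2 = 12 and occupies 2 bytes.
Bytes at offsets 12..13: 63 80.
Big-endian stores the most-significant byte at the lowest address.
The bytes are already most-significant first: 0x6380.
0x6380 = 25472.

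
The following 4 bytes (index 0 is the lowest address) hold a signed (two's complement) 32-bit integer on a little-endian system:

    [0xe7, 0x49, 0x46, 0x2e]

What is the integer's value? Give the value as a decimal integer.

Little-endian: lowest address holds the least-significant byte.
Reassemble most-significant byte first: 2E 46 49 E7 → 0x2E4649E7.
0x2E4649E7 = 776358375.

776358375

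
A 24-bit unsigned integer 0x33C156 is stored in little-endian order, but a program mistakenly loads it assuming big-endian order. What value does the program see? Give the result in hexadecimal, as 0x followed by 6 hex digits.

0x56C133

Stored little-endian, the bytes at ascending addresses are 56 C1 33.
Read back as big-endian, the last byte is least significant, giving 0x56C133.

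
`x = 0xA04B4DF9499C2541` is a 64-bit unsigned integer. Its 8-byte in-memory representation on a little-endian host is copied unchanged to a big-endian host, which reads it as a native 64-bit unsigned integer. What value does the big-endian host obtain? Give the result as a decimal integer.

4694330028132748192

Stored little-endian, the bytes at ascending addresses are 41 25 9C 49 F9 4D 4B A0.
Read back as big-endian, the last byte is least significant, giving 0x41259C49F94D4BA0.
0x41259C49F94D4BA0 = 4694330028132748192.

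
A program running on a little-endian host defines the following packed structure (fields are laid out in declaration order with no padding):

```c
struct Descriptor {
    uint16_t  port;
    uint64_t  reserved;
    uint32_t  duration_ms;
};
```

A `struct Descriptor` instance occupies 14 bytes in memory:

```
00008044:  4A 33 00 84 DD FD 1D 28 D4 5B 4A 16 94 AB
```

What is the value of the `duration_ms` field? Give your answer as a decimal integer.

`duration_ms` follows `port` (2 B), `reserved` (8 B), so it starts at offset 2 + 8 = 10 and occupies 4 bytes.
Bytes at offsets 10..13: 4A 16 94 AB.
Little-endian: lowest address holds the least-significant byte.
Reassemble most-significant byte first: AB 94 16 4A → 0xAB94164A.
0xAB94164A = 2878608970.

2878608970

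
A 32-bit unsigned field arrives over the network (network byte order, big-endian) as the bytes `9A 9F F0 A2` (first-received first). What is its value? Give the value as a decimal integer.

2594173090

In big-endian order the high byte comes first in memory.
The bytes are already most-significant first: 0x9A9FF0A2.
0x9A9FF0A2 = 2594173090.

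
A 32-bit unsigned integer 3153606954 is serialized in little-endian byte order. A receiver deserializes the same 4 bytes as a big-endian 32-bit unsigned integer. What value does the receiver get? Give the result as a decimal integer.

3153606954 in 32-bit hexadecimal is 0xBBF8392A.
Stored little-endian, the bytes at ascending addresses are 2A 39 F8 BB.
Read back as big-endian, the last byte is least significant, giving 0x2A39F8BB.
0x2A39F8BB = 708442299.

708442299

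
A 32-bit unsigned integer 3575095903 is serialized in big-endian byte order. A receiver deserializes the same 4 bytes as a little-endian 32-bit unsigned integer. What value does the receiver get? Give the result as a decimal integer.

1604458453

3575095903 in 32-bit hexadecimal is 0xD517A25F.
Stored big-endian, the bytes at ascending addresses are D5 17 A2 5F.
Read back as little-endian, the first byte is least significant, giving 0x5FA217D5.
0x5FA217D5 = 1604458453.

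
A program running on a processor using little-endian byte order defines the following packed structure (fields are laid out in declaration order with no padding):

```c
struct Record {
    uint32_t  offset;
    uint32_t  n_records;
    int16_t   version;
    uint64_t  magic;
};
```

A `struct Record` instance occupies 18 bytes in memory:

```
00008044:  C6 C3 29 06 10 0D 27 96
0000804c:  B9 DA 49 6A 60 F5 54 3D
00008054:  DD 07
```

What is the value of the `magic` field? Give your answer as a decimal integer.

`magic` follows `offset` (4 B), `n_records` (4 B), `version` (2 B), so it starts at offset 4 + 4 + 2 = 10 and occupies 8 bytes.
Bytes at offsets 10..17: 49 6A 60 F5 54 3D DD 07.
Little-endian stores the least-significant byte at the lowest address.
Reassemble most-significant byte first: 07 DD 3D 54 F5 60 6A 49 → 0x07DD3D54F5606A49.
0x07DD3D54F5606A49 = 566676563221834313.

566676563221834313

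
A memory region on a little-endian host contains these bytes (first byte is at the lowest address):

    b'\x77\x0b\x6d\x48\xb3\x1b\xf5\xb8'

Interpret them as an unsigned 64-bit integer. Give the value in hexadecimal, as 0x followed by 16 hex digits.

Little-endian stores the least-significant byte at the lowest address.
Reassemble most-significant byte first: B8 F5 1B B3 48 6D 0B 77 → 0xB8F51BB3486D0B77.

0xB8F51BB3486D0B77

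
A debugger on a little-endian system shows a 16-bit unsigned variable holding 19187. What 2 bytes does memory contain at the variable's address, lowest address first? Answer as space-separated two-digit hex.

19187 in hexadecimal, padded to 16 bits, is 0x4AF3.
Split into bytes (most-significant first): 4A F3.
Little-endian stores the least-significant byte at the lowest address.
So at ascending addresses the bytes are F3 4A.

F3 4A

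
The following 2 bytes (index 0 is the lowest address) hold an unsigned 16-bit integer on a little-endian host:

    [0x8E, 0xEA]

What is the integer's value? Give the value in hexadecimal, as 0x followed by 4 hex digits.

0xEA8E

Little-endian stores the least-significant byte at the lowest address.
Reassemble most-significant byte first: EA 8E → 0xEA8E.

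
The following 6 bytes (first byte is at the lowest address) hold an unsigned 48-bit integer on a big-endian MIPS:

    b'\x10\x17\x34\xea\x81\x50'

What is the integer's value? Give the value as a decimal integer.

17691858075984

Big-endian: lowest address holds the most-significant byte.
The bytes are already most-significant first: 0x101734EA8150.
0x101734EA8150 = 17691858075984.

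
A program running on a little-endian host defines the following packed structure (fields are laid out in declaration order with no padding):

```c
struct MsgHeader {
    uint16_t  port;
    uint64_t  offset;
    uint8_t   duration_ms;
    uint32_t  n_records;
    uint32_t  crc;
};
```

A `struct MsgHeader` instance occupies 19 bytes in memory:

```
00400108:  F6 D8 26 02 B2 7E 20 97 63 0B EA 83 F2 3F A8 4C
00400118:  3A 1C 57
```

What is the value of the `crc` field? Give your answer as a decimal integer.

`crc` follows `port` (2 B), `offset` (8 B), `duration_ms` (1 B), `n_records` (4 B), so it starts at offset 2 + 8 + 1 + 4 = 15 and occupies 4 bytes.
Bytes at offsets 15..18: 4C 3A 1C 57.
Little-endian: lowest address holds the least-significant byte.
Reassemble most-significant byte first: 57 1C 3A 4C → 0x571C3A4C.
0x571C3A4C = 1461467724.

1461467724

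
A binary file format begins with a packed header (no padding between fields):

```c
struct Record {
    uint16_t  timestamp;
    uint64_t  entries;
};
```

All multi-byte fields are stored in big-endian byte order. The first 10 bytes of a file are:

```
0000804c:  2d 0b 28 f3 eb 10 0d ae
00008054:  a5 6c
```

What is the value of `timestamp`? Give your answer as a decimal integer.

11531

`timestamp` is the first field, at byte offset 0, occupying 2 bytes.
Bytes at offsets 0..1: 2D 0B.
Big-endian: lowest address holds the most-significant byte.
The bytes are already most-significant first: 0x2D0B.
0x2D0B = 11531.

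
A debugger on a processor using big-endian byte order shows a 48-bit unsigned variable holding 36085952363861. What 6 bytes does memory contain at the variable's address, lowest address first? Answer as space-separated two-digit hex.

36085952363861 in hexadecimal, padded to 48 bits, is 0x20D1EA5F3D55.
Split into bytes (most-significant first): 20 D1 EA 5F 3D 55.
In big-endian order the high byte comes first in memory.
So the memory order matches the most-significant-first order: 20 D1 EA 5F 3D 55.

20 D1 EA 5F 3D 55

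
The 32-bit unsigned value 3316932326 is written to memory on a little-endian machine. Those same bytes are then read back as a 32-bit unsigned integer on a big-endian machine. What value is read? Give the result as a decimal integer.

3864966341

3316932326 in 32-bit hexadecimal is 0xC5B45EE6.
Stored little-endian, the bytes at ascending addresses are E6 5E B4 C5.
Read back as big-endian, the last byte is least significant, giving 0xE65EB4C5.
0xE65EB4C5 = 3864966341.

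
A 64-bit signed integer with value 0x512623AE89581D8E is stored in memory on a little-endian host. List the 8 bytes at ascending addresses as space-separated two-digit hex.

8E 1D 58 89 AE 23 26 51

Split into bytes (most-significant first): 51 26 23 AE 89 58 1D 8E.
Little-endian: lowest address holds the least-significant byte.
So at ascending addresses the bytes are 8E 1D 58 89 AE 23 26 51.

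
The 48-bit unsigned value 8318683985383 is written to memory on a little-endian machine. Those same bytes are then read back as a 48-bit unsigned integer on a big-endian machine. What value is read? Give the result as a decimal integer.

8318683985383 in 48-bit hexadecimal is 0x0790D83435E7.
Stored little-endian, the bytes at ascending addresses are E7 35 34 D8 90 07.
Read back as big-endian, the last byte is least significant, giving 0xE73534D89007.
0xE73534D89007 = 254215705890823.

254215705890823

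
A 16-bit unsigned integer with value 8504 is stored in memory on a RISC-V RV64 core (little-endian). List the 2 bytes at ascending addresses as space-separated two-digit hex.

38 21

8504 in hexadecimal, padded to 16 bits, is 0x2138.
Split into bytes (most-significant first): 21 38.
Little-endian stores the least-significant byte at the lowest address.
So at ascending addresses the bytes are 38 21.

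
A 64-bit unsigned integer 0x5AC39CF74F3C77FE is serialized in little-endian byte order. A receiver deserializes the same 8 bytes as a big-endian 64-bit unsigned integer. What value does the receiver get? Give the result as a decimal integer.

18336190722016592730

Stored little-endian, the bytes at ascending addresses are FE 77 3C 4F F7 9C C3 5A.
Read back as big-endian, the last byte is least significant, giving 0xFE773C4FF79CC35A.
0xFE773C4FF79CC35A = 18336190722016592730.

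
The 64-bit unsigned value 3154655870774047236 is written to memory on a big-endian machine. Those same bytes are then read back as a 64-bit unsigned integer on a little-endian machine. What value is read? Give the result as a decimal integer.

320343704027449131

3154655870774047236 in 64-bit hexadecimal is 0x2BC796CCE6167204.
Stored big-endian, the bytes at ascending addresses are 2B C7 96 CC E6 16 72 04.
Read back as little-endian, the first byte is least significant, giving 0x047216E6CC96C72B.
0x047216E6CC96C72B = 320343704027449131.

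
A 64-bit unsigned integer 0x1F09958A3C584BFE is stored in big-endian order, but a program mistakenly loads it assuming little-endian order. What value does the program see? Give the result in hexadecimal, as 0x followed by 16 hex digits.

0xFE4B583C8A95091F

Stored big-endian, the bytes at ascending addresses are 1F 09 95 8A 3C 58 4B FE.
Read back as little-endian, the first byte is least significant, giving 0xFE4B583C8A95091F.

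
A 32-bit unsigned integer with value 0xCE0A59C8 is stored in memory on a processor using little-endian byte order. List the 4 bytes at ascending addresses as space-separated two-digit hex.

C8 59 0A CE

Split into bytes (most-significant first): CE 0A 59 C8.
Little-endian: lowest address holds the least-significant byte.
So at ascending addresses the bytes are C8 59 0A CE.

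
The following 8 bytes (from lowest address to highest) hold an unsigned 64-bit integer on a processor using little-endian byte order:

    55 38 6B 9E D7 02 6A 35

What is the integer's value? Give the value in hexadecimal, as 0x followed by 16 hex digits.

0x356A02D79E6B3855

Little-endian: lowest address holds the least-significant byte.
Reassemble most-significant byte first: 35 6A 02 D7 9E 6B 38 55 → 0x356A02D79E6B3855.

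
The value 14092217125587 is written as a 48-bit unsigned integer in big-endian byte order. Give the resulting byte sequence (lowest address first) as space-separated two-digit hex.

14092217125587 in hexadecimal, padded to 48 bits, is 0x0CD119988AD3.
Split into bytes (most-significant first): 0C D1 19 98 8A D3.
Big-endian stores the most-significant byte at the lowest address.
So the memory order matches the most-significant-first order: 0C D1 19 98 8A D3.

0C D1 19 98 8A D3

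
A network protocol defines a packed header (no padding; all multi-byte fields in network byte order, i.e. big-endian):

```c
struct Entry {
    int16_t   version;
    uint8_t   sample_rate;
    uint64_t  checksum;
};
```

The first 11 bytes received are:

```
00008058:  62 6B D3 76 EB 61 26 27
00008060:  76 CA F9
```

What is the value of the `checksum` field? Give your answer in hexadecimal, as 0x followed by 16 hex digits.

`checksum` follows `version` (2 B), `sample_rate` (1 B), so it starts at offset 2 + 1 = 3 and occupies 8 bytes.
Bytes at offsets 3..10: 76 EB 61 26 27 76 CA F9.
Big-endian stores the most-significant byte at the lowest address.
The bytes are already most-significant first: 0x76EB61262776CAF9.

0x76EB61262776CAF9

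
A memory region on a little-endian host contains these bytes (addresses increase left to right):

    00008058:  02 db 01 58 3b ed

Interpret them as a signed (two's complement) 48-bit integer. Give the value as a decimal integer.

-20635841340670

In little-endian order the low byte comes first in memory.
Reassemble most-significant byte first: ED 3B 58 01 DB 02 → 0xED3B5801DB02.
Top bit is set, so as a signed 48-bit value this is 0xED3B5801DB02 − 2^48 = -20635841340670.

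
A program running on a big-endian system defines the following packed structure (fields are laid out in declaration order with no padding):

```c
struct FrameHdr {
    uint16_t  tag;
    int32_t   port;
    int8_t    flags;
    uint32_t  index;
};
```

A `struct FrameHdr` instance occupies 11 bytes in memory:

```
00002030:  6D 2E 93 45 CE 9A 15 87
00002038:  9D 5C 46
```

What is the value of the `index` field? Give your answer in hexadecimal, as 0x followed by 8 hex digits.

0x879D5C46

`index` follows `tag` (2 B), `port` (4 B), `flags` (1 B), so it starts at offset 2 + 4 + 1 = 7 and occupies 4 bytes.
Bytes at offsets 7..10: 87 9D 5C 46.
Big-endian: lowest address holds the most-significant byte.
The bytes are already most-significant first: 0x879D5C46.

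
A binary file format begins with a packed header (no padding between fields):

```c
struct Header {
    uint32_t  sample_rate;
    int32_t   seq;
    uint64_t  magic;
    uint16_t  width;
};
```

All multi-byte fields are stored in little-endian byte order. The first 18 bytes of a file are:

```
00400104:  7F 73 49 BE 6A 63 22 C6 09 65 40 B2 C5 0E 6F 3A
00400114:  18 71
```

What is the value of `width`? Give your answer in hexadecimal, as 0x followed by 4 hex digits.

`width` follows `sample_rate` (4 B), `seq` (4 B), `magic` (8 B), so it starts at offset 4 + 4 + 8 = 16 and occupies 2 bytes.
Bytes at offsets 16..17: 18 71.
In little-endian order the low byte comes first in memory.
Reassemble most-significant byte first: 71 18 → 0x7118.

0x7118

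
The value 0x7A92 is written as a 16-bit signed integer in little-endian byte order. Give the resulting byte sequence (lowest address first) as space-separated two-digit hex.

Split into bytes (most-significant first): 7A 92.
Little-endian: lowest address holds the least-significant byte.
So at ascending addresses the bytes are 92 7A.

92 7A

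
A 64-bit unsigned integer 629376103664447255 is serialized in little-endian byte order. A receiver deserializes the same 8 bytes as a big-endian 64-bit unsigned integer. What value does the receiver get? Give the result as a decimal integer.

629376103664447255 in 64-bit hexadecimal is 0x08BBFE3B5109EF17.
Stored little-endian, the bytes at ascending addresses are 17 EF 09 51 3B FE BB 08.
Read back as big-endian, the last byte is least significant, giving 0x17EF09513BFEBB08.
0x17EF09513BFEBB08 = 1724607426809740040.

1724607426809740040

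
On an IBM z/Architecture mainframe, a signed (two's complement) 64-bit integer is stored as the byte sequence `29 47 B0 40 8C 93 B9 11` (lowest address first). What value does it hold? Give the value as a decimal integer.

In big-endian order the high byte comes first in memory.
The bytes are already most-significant first: 0x2947B0408C93B911.
0x2947B0408C93B911 = 2974539870184388881.

2974539870184388881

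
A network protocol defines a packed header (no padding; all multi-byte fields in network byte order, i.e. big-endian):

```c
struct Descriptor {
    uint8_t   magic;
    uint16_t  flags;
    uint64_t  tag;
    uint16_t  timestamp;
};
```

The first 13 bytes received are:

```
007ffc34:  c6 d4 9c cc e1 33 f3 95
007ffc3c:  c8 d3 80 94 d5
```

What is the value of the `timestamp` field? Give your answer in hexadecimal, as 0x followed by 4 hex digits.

`timestamp` follows `magic` (1 B), `flags` (2 B), `tag` (8 B), so it starts at offset 1 + 2 + 8 = 11 and occupies 2 bytes.
Bytes at offsets 11..12: 94 D5.
In big-endian order the high byte comes first in memory.
The bytes are already most-significant first: 0x94D5.

0x94D5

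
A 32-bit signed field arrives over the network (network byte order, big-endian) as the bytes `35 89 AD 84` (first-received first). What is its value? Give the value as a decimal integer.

In big-endian order the high byte comes first in memory.
The bytes are already most-significant first: 0x3589AD84.
0x3589AD84 = 898215300.

898215300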